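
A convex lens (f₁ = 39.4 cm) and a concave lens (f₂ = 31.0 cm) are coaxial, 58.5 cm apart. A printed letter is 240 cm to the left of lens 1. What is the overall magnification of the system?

Lens 1: 1/d_i1 = 1/(39.4) − 1/(240) = 0.02121, so d_i1 = 47.14 cm; m₁ = −d_i1/d_o1 = -0.1964.
d_o2 = 58.5 − (47.14) = 11.36 cm.
f₂ = −31.0 cm (diverging).
Lens 2: 1/d_i2 = 1/(-31.0) − 1/(11.36) = -0.1203, so d_i2 = -8.314 cm; m₂ = −d_i2/d_o2 = +0.7318.
m = m₁·m₂ = (-0.1964)(+0.7318) = -0.144.

m = -0.144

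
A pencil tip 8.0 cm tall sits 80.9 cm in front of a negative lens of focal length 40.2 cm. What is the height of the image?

For a negative lens, f = -40.2 cm.
1/d_i = 1/f − 1/d_o = 1/(-40.20) − 1/(80.9) = -0.03724, so d_i = -26.86 cm.
m = −d_i/d_o = +0.3320.
|h_i| = |m|·h_o = 0.3320 × 8.0 = 2.66 cm. The image is virtual, upright and reduced, on the same side as the object.

2.66 cm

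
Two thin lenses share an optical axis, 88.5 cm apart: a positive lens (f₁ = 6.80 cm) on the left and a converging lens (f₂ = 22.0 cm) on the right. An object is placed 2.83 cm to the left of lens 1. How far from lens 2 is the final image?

Lens 1: 1/d_i1 = 1/f₁ − 1/d_o1 = 1/(6.80) − 1/(2.83) = -0.2063, so d_i1 = -4.847 cm.
The intermediate image is 4.847 cm to the left of lens 1 (virtual), which is 88.5 − (-4.847) = 93.35 cm to the left of lens 2, so d_o2 = +93.35 cm.
Lens 2: 1/d_i2 = 1/f₂ − 1/d_o2 = 1/(22.0) − 1/(93.35) = 0.03474, so d_i2 = 28.8 cm.
The final image is real, 28.8 cm to the right of lens 2 (overall magnification ≈ -0.53).

28.8 cm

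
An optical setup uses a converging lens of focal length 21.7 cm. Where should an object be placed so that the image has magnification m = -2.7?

m = −d_i/d_o ⇒ d_i = −m·d_o.
1/f = 1/d_o + 1/d_i = 1/d_o − 1/(m·d_o) = (1 − 1/m)/d_o, so d_o = f(1 − 1/m) = (21.70)(1 − 1/(-2.7)) = 29.7 cm.

29.7 cm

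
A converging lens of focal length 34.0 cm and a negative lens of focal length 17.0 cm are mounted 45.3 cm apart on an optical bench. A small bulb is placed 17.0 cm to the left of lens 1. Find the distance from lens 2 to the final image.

14.0 cm

Lens 1: 1/d_i1 = 1/f₁ − 1/d_o1 = 1/(34.0) − 1/(17.0) = -0.02941, so d_i1 = -34.00 cm.
The intermediate image is 34.00 cm to the left of lens 1 (virtual), which is 45.3 − (-34.00) = 79.30 cm to the left of lens 2, so d_o2 = +79.30 cm.
Lens 2 is diverging, so f₂ = −17.0 cm.
Lens 2: 1/d_i2 = 1/f₂ − 1/d_o2 = 1/(-17.0) − 1/(79.30) = -0.07143, so d_i2 = -14.0 cm.
The final image is virtual, 14.0 cm to the left of lens 2 (overall magnification ≈ 0.35).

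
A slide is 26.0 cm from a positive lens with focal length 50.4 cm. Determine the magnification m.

1/d_i = 1/f − 1/d_o = 1/(50.40) − 1/(26.0) = -0.01862, so d_i = -53.70 cm.
m = −d_i/d_o = −(-53.70)/(26.0) = +2.07.
The image is virtual, upright and enlarged, on the same side as the object.

m = +2.07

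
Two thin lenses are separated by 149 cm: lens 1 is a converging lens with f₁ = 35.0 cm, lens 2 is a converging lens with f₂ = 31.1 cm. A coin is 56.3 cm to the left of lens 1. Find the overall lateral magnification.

Lens 1: 1/d_i1 = 1/(35.0) − 1/(56.3) = 0.01081, so d_i1 = 92.51 cm; m₁ = −d_i1/d_o1 = -1.643.
d_o2 = 149 − (92.51) = 56.49 cm.
Lens 2: 1/d_i2 = 1/(31.1) − 1/(56.49) = 0.01445, so d_i2 = 69.19 cm; m₂ = −d_i2/d_o2 = -1.225.
m = m₁·m₂ = (-1.643)(-1.225) = +2.01.

m = +2.01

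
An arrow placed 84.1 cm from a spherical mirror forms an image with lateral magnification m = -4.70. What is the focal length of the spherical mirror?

m = −d_i/d_o ⇒ d_i = −m·d_o = −(-4.70)·(84.1) = 395.3 cm.
1/f = 1/d_o + 1/d_i = 1/(84.1) + 1/(395.3) = 0.01442, so f = 69.3 cm.
Since f is positive, the spherical mirror is concave.

f = 69.3 cm (concave)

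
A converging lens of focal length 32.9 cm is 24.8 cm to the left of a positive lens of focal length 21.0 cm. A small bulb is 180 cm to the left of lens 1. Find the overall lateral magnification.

m = -0.129

Lens 1: 1/d_i1 = 1/(32.9) − 1/(180) = 0.02484, so d_i1 = 40.26 cm; m₁ = −d_i1/d_o1 = -0.2237.
d_o2 = 24.8 − (40.26) = -15.46 cm (virtual object).
Lens 2: 1/d_i2 = 1/(21.0) − 1/(-15.46) = 0.1123, so d_i2 = 8.905 cm; m₂ = −d_i2/d_o2 = +0.5760.
m = m₁·m₂ = (-0.2237)(+0.5760) = -0.129.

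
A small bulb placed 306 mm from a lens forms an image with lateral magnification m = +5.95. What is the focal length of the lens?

f = 368 mm (converging)

m = −d_i/d_o ⇒ d_i = −m·d_o = −(+5.95)·(306) = -1821 mm.
1/f = 1/d_o + 1/d_i = 1/(306) + 1/(-1821) = 0.002719, so f = 368 mm.
Since f is positive, the lens is converging.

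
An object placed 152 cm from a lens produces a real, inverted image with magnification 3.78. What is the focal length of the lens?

f = 120 cm (converging)

m = −d_i/d_o ⇒ d_i = −m·d_o = −(-3.78)·(152) = 574.6 cm.
1/f = 1/d_o + 1/d_i = 1/(152) + 1/(574.6) = 0.008319, so f = 120 cm.
Since f is positive, the lens is converging.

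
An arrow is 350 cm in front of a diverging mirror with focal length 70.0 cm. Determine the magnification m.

For a diverging mirror, f = -70.0 cm.
1/d_i = 1/f − 1/d_o = 1/(-70.00) − 1/(350) = -0.01714, so d_i = -58.33 cm.
m = −d_i/d_o = −(-58.33)/(350) = +0.167.
The image is virtual, upright and reduced, behind the mirror.

m = +0.167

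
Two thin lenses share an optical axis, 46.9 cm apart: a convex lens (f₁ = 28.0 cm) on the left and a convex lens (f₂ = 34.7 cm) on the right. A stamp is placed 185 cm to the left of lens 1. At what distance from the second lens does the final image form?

23.2 cm

Lens 1: 1/d_i1 = 1/f₁ − 1/d_o1 = 1/(28.0) − 1/(185) = 0.03031, so d_i1 = 32.99 cm.
The intermediate image is 32.99 cm to the right of lens 1, which is 46.9 − (32.99) = 13.91 cm to the left of lens 2, so d_o2 = +13.91 cm.
Lens 2: 1/d_i2 = 1/f₂ − 1/d_o2 = 1/(34.7) − 1/(13.91) = -0.04307, so d_i2 = -23.2 cm.
The final image is virtual, 23.2 cm to the left of lens 2 (overall magnification ≈ -0.30).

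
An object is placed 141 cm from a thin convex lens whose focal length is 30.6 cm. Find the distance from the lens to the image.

Thin-lens equation: 1/d_i = 1/f − 1/d_o = 1/(30.60) − 1/(141) = 0.03268 − 0.007092 = 0.02559, so d_i = 39.1 cm.
The image is real, inverted and reduced, on the far side of the lens.

39.1 cm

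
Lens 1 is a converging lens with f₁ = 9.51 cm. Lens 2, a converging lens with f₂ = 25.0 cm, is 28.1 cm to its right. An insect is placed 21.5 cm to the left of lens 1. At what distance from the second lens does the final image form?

19.8 cm

Lens 1: 1/d_i1 = 1/f₁ − 1/d_o1 = 1/(9.51) − 1/(21.5) = 0.05864, so d_i1 = 17.05 cm.
The intermediate image is 17.05 cm to the right of lens 1, which is 28.1 − (17.05) = 11.05 cm to the left of lens 2, so d_o2 = +11.05 cm.
Lens 2: 1/d_i2 = 1/f₂ − 1/d_o2 = 1/(25.0) − 1/(11.05) = -0.05050, so d_i2 = -19.8 cm.
The final image is virtual, 19.8 cm to the left of lens 2 (overall magnification ≈ -1.4).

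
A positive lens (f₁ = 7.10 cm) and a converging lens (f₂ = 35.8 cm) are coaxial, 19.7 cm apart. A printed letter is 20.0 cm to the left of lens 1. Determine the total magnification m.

m = -0.727

Lens 1: 1/d_i1 = 1/(7.10) − 1/(20.0) = 0.09085, so d_i1 = 11.01 cm; m₁ = −d_i1/d_o1 = -0.5505.
d_o2 = 19.7 − (11.01) = 8.690 cm.
Lens 2: 1/d_i2 = 1/(35.8) − 1/(8.690) = -0.08714, so d_i2 = -11.48 cm; m₂ = −d_i2/d_o2 = +1.321.
m = m₁·m₂ = (-0.5505)(+1.321) = -0.727.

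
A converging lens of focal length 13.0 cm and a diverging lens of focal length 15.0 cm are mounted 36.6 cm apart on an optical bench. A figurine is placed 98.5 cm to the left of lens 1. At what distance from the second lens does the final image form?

Lens 1: 1/d_i1 = 1/f₁ − 1/d_o1 = 1/(13.0) − 1/(98.5) = 0.06677, so d_i1 = 14.98 cm.
The intermediate image is 14.98 cm to the right of lens 1, which is 36.6 − (14.98) = 21.62 cm to the left of lens 2, so d_o2 = +21.62 cm.
Lens 2 is diverging, so f₂ = −15.0 cm.
Lens 2: 1/d_i2 = 1/f₂ − 1/d_o2 = 1/(-15.0) − 1/(21.62) = -0.1129, so d_i2 = -8.86 cm.
The final image is virtual, 8.86 cm to the left of lens 2 (overall magnification ≈ -0.062).

8.86 cm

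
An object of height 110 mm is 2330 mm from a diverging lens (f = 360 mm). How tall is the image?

14.7 mm

For a diverging lens, f = -360 mm.
1/d_i = 1/f − 1/d_o = 1/(-360.0) − 1/(2330) = -0.003207, so d_i = -311.8 mm.
m = −d_i/d_o = +0.1338.
|h_i| = |m|·h_o = 0.1338 × 110 = 14.7 mm. The image is virtual, upright and reduced, on the same side as the object.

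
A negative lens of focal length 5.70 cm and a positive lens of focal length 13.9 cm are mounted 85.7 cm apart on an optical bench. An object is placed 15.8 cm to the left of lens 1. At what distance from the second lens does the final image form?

Lens 1 is diverging, so f₁ = −5.70 cm.
Lens 1: 1/d_i1 = 1/f₁ − 1/d_o1 = 1/(-5.70) − 1/(15.8) = -0.2387, so d_i1 = -4.189 cm.
The intermediate image is 4.189 cm to the left of lens 1 (virtual), which is 85.7 − (-4.189) = 89.89 cm to the left of lens 2, so d_o2 = +89.89 cm.
Lens 2: 1/d_i2 = 1/f₂ − 1/d_o2 = 1/(13.9) − 1/(89.89) = 0.06082, so d_i2 = 16.4 cm.
The final image is real, 16.4 cm to the right of lens 2 (overall magnification ≈ -0.048).

16.4 cm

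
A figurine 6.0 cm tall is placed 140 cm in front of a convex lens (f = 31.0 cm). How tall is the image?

1/d_i = 1/f − 1/d_o = 1/(31.00) − 1/(140) = 0.02512, so d_i = 39.82 cm.
m = −d_i/d_o = -0.2844.
|h_i| = |m|·h_o = 0.2844 × 6.0 = 1.71 cm. The image is real, inverted and reduced, on the far side of the lens.

1.71 cm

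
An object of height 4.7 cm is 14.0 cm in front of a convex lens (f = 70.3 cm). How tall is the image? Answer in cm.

1/d_i = 1/f − 1/d_o = 1/(70.30) − 1/(14.0) = -0.05720, so d_i = -17.48 cm.
m = −d_i/d_o = +1.249.
|h_i| = |m|·h_o = 1.249 × 4.7 = 5.87 cm. The image is virtual, upright and enlarged, on the same side as the object.

5.87 cm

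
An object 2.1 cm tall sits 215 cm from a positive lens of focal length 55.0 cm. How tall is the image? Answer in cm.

1/d_i = 1/f − 1/d_o = 1/(55.00) − 1/(215) = 0.01353, so d_i = 73.91 cm.
m = −d_i/d_o = -0.3438.
|h_i| = |m|·h_o = 0.3438 × 2.1 = 0.722 cm. The image is real, inverted and reduced, on the far side of the lens.

0.722 cm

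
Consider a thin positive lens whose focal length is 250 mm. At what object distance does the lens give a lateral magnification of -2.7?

m = −d_i/d_o ⇒ d_i = −m·d_o.
1/f = 1/d_o + 1/d_i = 1/d_o − 1/(m·d_o) = (1 − 1/m)/d_o, so d_o = f(1 − 1/m) = (250.0)(1 − 1/(-2.7)) = 343 mm.

343 mm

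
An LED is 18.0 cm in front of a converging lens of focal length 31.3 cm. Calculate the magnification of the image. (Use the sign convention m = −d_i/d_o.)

m = +2.35

1/d_i = 1/f − 1/d_o = 1/(31.30) − 1/(18.0) = -0.02361, so d_i = -42.36 cm.
m = −d_i/d_o = −(-42.36)/(18.0) = +2.35.
The image is virtual, upright and enlarged, on the same side as the object.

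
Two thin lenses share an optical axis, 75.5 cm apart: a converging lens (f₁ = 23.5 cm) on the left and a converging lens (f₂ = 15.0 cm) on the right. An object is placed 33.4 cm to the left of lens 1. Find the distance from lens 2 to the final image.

Lens 1: 1/d_i1 = 1/f₁ − 1/d_o1 = 1/(23.5) − 1/(33.4) = 0.01261, so d_i1 = 79.28 cm.
The intermediate image is 79.28 cm to the right of lens 1, which lies 3.780 cm to the right of lens 2 — a virtual object — so d_o2 = −3.780 cm.
Lens 2: 1/d_i2 = 1/f₂ − 1/d_o2 = 1/(15.0) − 1/(-3.780) = 0.3312, so d_i2 = 3.02 cm.
The final image is real, 3.02 cm to the right of lens 2 (overall magnification ≈ -1.9).

3.02 cm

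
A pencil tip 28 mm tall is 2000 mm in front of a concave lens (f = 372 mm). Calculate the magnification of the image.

For a concave lens, f = -372 mm.
1/d_i = 1/f − 1/d_o = 1/(-372.0) − 1/(2000) = -0.003188, so d_i = -313.7 mm.
m = −d_i/d_o = −(-313.7)/(2000) = +0.157.
The image is virtual, upright and reduced, on the same side as the object.

m = +0.157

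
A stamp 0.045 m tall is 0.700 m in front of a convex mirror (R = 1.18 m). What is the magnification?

m = +0.457

f = R/2 = 1.18/2 = 0.5900 m; for a convex mirror, f = -0.5900 m.
1/d_i = 1/f − 1/d_o = 1/(-0.5900) − 1/(0.700) = -3.123, so d_i = -0.3202 m.
m = −d_i/d_o = −(-0.3202)/(0.700) = +0.457.
The image is virtual, upright and reduced, behind the mirror.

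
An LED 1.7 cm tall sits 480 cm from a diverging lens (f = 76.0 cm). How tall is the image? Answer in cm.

0.232 cm

For a diverging lens, f = -76.0 cm.
1/d_i = 1/f − 1/d_o = 1/(-76.00) − 1/(480) = -0.01524, so d_i = -65.61 cm.
m = −d_i/d_o = +0.1367.
|h_i| = |m|·h_o = 0.1367 × 1.7 = 0.232 cm. The image is virtual, upright and reduced, on the same side as the object.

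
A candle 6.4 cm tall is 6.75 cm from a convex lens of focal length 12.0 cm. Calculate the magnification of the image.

1/d_i = 1/f − 1/d_o = 1/(12.00) − 1/(6.75) = -0.06481, so d_i = -15.43 cm.
m = −d_i/d_o = −(-15.43)/(6.75) = +2.29.
The image is virtual, upright and enlarged, on the same side as the object.

m = +2.29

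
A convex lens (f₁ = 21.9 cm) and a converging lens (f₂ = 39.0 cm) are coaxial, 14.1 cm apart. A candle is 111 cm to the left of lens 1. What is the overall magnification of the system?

m = -0.184

Lens 1: 1/d_i1 = 1/(21.9) − 1/(111) = 0.03665, so d_i1 = 27.28 cm; m₁ = −d_i1/d_o1 = -0.2458.
d_o2 = 14.1 − (27.28) = -13.18 cm (virtual object).
Lens 2: 1/d_i2 = 1/(39.0) − 1/(-13.18) = 0.1015, so d_i2 = 9.851 cm; m₂ = −d_i2/d_o2 = +0.7474.
m = m₁·m₂ = (-0.2458)(+0.7474) = -0.184.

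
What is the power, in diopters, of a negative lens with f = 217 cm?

For a negative lens, f = −217 cm.
f = -217 cm = -2.17 m.
P = 1/f = 1/(-2.17 m) = -0.461 D.

P = -0.461 D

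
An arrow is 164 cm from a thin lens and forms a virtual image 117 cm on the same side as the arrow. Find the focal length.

f = -408 cm (diverging)

Virtual image ⇒ d_i = −117 cm.
1/f = 1/d_o + 1/d_i = 1/(164) + 1/(-117) = -0.002449, so f = -408 cm.
Since f is negative, the thin lens is diverging.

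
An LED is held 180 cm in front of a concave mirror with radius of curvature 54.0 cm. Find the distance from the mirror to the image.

f = R/2 = 54.0/2 = 27.00 cm.
Mirror equation: 1/s_i = 1/f − 1/s_o = 1/(27.00) − 1/(180) = 0.03704 − 0.005556 = 0.03148, so s_i = 31.8 cm.
The image is real, inverted and reduced, in front of the mirror.

31.8 cm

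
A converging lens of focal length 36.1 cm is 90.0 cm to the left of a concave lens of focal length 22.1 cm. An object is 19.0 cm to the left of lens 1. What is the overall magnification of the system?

Lens 1: 1/d_i1 = 1/(36.1) − 1/(19.0) = -0.02493, so d_i1 = -40.11 cm; m₁ = −d_i1/d_o1 = +2.111.
d_o2 = 90.0 − (-40.11) = 130.1 cm.
f₂ = −22.1 cm (diverging).
Lens 2: 1/d_i2 = 1/(-22.1) − 1/(130.1) = -0.05294, so d_i2 = -18.89 cm; m₂ = −d_i2/d_o2 = +0.1452.
m = m₁·m₂ = (+2.111)(+0.1452) = +0.307.

m = +0.307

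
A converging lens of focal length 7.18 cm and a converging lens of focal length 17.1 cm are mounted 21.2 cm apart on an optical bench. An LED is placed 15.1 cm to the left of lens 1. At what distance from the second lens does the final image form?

13.4 cm

Lens 1: 1/d_i1 = 1/f₁ − 1/d_o1 = 1/(7.18) − 1/(15.1) = 0.07305, so d_i1 = 13.69 cm.
The intermediate image is 13.69 cm to the right of lens 1, which is 21.2 − (13.69) = 7.510 cm to the left of lens 2, so d_o2 = +7.510 cm.
Lens 2: 1/d_i2 = 1/f₂ − 1/d_o2 = 1/(17.1) − 1/(7.510) = -0.07468, so d_i2 = -13.4 cm.
The final image is virtual, 13.4 cm to the left of lens 2 (overall magnification ≈ -1.6).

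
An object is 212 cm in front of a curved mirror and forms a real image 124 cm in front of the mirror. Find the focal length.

Real image ⇒ d_i = +124 cm.
1/f = 1/d_o + 1/d_i = 1/(212) + 1/(124) = 0.01278, so f = 78.2 cm.
Since f is positive, the curved mirror is concave.

f = 78.2 cm (concave)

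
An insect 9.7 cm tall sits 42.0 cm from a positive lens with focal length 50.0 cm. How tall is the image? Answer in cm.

60.6 cm

1/d_i = 1/f − 1/d_o = 1/(50.00) − 1/(42.0) = -0.003810, so d_i = -262.5 cm.
m = −d_i/d_o = +6.250.
|h_i| = |m|·h_o = 6.250 × 9.7 = 60.6 cm. The image is virtual, upright and enlarged, on the same side as the object.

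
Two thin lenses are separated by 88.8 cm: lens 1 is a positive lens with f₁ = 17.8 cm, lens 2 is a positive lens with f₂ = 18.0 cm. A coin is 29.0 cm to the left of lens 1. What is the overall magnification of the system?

Lens 1: 1/d_i1 = 1/(17.8) − 1/(29.0) = 0.02170, so d_i1 = 46.09 cm; m₁ = −d_i1/d_o1 = -1.589.
d_o2 = 88.8 − (46.09) = 42.71 cm.
Lens 2: 1/d_i2 = 1/(18.0) − 1/(42.71) = 0.03214, so d_i2 = 31.11 cm; m₂ = −d_i2/d_o2 = -0.7285.
m = m₁·m₂ = (-1.589)(-0.7285) = +1.16.

m = +1.16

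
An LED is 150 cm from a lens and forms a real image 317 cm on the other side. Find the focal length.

f = 102 cm (converging)

Real image ⇒ d_i = +317 cm.
1/f = 1/d_o + 1/d_i = 1/(150) + 1/(317) = 0.009821, so f = 102 cm.
Since f is positive, the lens is converging.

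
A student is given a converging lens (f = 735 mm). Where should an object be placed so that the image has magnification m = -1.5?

m = −d_i/d_o ⇒ d_i = −m·d_o.
1/f = 1/d_o + 1/d_i = 1/d_o − 1/(m·d_o) = (1 − 1/m)/d_o, so d_o = f(1 − 1/m) = (735.0)(1 − 1/(-1.5)) = 1220 mm.

1220 mm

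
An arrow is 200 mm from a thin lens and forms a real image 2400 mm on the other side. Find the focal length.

f = 185 mm (converging)

Real image ⇒ d_i = +2400 mm.
1/f = 1/d_o + 1/d_i = 1/(200) + 1/(2400) = 0.005417, so f = 185 mm.
Since f is positive, the thin lens is converging.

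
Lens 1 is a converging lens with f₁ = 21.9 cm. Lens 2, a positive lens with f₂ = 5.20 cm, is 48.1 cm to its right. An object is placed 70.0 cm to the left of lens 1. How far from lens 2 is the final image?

7.65 cm

Lens 1: 1/d_i1 = 1/f₁ − 1/d_o1 = 1/(21.9) − 1/(70.0) = 0.03138, so d_i1 = 31.87 cm.
The intermediate image is 31.87 cm to the right of lens 1, which is 48.1 − (31.87) = 16.23 cm to the left of lens 2, so d_o2 = +16.23 cm.
Lens 2: 1/d_i2 = 1/f₂ − 1/d_o2 = 1/(5.20) − 1/(16.23) = 0.1307, so d_i2 = 7.65 cm.
The final image is real, 7.65 cm to the right of lens 2 (overall magnification ≈ 0.21).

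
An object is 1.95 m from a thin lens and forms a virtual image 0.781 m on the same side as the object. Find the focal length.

f = -1.30 m (diverging)

Virtual image ⇒ d_i = −0.781 m.
1/f = 1/d_o + 1/d_i = 1/(1.95) + 1/(-0.781) = -0.7676, so f = -1.30 m.
Since f is negative, the thin lens is diverging.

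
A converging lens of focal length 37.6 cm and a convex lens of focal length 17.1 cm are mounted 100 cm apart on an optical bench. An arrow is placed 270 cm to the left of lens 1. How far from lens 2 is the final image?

Lens 1: 1/d_i1 = 1/f₁ − 1/d_o1 = 1/(37.6) − 1/(270) = 0.02289, so d_i1 = 43.68 cm.
The intermediate image is 43.68 cm to the right of lens 1, which is 100 − (43.68) = 56.32 cm to the left of lens 2, so d_o2 = +56.32 cm.
Lens 2: 1/d_i2 = 1/f₂ − 1/d_o2 = 1/(17.1) − 1/(56.32) = 0.04072, so d_i2 = 24.6 cm.
The final image is real, 24.6 cm to the right of lens 2 (overall magnification ≈ 0.071).

24.6 cm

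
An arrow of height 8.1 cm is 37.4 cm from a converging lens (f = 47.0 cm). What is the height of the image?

1/d_i = 1/f − 1/d_o = 1/(47.00) − 1/(37.4) = -0.005461, so d_i = -183.1 cm.
m = −d_i/d_o = +4.896.
|h_i| = |m|·h_o = 4.896 × 8.1 = 39.7 cm. The image is virtual, upright and enlarged, on the same side as the object.

39.7 cm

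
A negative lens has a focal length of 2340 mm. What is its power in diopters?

For a negative lens, f = −2340 mm.
f = -234 cm = -2.34 m.
P = 1/f = 1/(-2.34 m) = -0.427 D.

P = -0.427 D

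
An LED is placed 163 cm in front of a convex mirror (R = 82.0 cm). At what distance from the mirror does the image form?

32.8 cm

f = R/2 = 82.0/2 = 41.00 cm; for a convex mirror, f = -41.00 cm.
Mirror equation: 1/d_i = 1/f − 1/d_o = 1/(-41.00) − 1/(163) = -0.02439 − 0.006135 = -0.03053, so d_i = -32.8 cm.
The image is virtual, upright and reduced, behind the mirror.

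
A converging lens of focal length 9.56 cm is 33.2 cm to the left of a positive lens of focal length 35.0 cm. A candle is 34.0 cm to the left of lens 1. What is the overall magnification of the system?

m = -0.907

Lens 1: 1/d_i1 = 1/(9.56) − 1/(34.0) = 0.07519, so d_i1 = 13.30 cm; m₁ = −d_i1/d_o1 = -0.3912.
d_o2 = 33.2 − (13.30) = 19.90 cm.
Lens 2: 1/d_i2 = 1/(35.0) − 1/(19.90) = -0.02168, so d_i2 = -46.13 cm; m₂ = −d_i2/d_o2 = +2.318.
m = m₁·m₂ = (-0.3912)(+2.318) = -0.907.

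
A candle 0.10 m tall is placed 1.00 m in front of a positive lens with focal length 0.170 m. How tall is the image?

1/d_i = 1/f − 1/d_o = 1/(0.1700) − 1/(1.00) = 4.882, so d_i = 0.2048 m.
m = −d_i/d_o = -0.2048.
|h_i| = |m|·h_o = 0.2048 × 0.10 = 0.0205 m. The image is real, inverted and reduced, on the far side of the lens.

0.0205 m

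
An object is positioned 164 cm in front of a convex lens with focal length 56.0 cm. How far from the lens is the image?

85.0 cm

Thin-lens equation: 1/q = 1/f − 1/p = 1/(56.00) − 1/(164) = 0.01786 − 0.006098 = 0.01176, so q = 85.0 cm.
The image is real, inverted and reduced, on the far side of the lens.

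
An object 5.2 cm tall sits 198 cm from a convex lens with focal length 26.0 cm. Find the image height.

1/d_i = 1/f − 1/d_o = 1/(26.00) − 1/(198) = 0.03341, so d_i = 29.93 cm.
m = −d_i/d_o = -0.1512.
|h_i| = |m|·h_o = 0.1512 × 5.2 = 0.786 cm. The image is real, inverted and reduced, on the far side of the lens.

0.786 cm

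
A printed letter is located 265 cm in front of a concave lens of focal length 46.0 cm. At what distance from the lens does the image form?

For a concave lens, f = -46.0 cm.
Thin-lens equation: 1/d_i = 1/f − 1/d_o = 1/(-46.00) − 1/(265) = -0.02174 − 0.003774 = -0.02551, so d_i = -39.2 cm.
The image is virtual, upright and reduced, on the same side as the object.

39.2 cm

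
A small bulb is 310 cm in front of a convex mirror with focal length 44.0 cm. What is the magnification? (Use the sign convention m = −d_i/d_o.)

m = +0.124

For a convex mirror, f = -44.0 cm.
1/d_i = 1/f − 1/d_o = 1/(-44.00) − 1/(310) = -0.02595, so d_i = -38.53 cm.
m = −d_i/d_o = −(-38.53)/(310) = +0.124.
The image is virtual, upright and reduced, behind the mirror.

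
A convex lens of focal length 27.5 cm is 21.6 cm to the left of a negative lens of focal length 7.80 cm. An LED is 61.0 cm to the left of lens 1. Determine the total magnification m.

Lens 1: 1/d_i1 = 1/(27.5) − 1/(61.0) = 0.01997, so d_i1 = 50.07 cm; m₁ = −d_i1/d_o1 = -0.8208.
d_o2 = 21.6 − (50.07) = -28.47 cm (virtual object).
f₂ = −7.80 cm (diverging).
Lens 2: 1/d_i2 = 1/(-7.80) − 1/(-28.47) = -0.09308, so d_i2 = -10.74 cm; m₂ = −d_i2/d_o2 = -0.3774.
m = m₁·m₂ = (-0.8208)(-0.3774) = +0.310.

m = +0.310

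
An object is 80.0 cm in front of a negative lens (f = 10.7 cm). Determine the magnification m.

m = +0.118

For a negative lens, f = -10.7 cm.
1/d_i = 1/f − 1/d_o = 1/(-10.70) − 1/(80.0) = -0.1060, so d_i = -9.438 cm.
m = −d_i/d_o = −(-9.438)/(80.0) = +0.118.
The image is virtual, upright and reduced, on the same side as the object.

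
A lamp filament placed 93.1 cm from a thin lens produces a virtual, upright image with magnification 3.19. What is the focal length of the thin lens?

f = 136 cm (converging)

m = −d_i/d_o ⇒ d_i = −m·d_o = −(+3.19)·(93.1) = -297.0 cm.
1/f = 1/d_o + 1/d_i = 1/(93.1) + 1/(-297.0) = 0.007374, so f = 136 cm.
Since f is positive, the thin lens is converging.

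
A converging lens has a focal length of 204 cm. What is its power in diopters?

f = 204 cm = 2.04 m.
P = 1/f = 1/(2.04 m) = +0.490 D.

P = +0.490 D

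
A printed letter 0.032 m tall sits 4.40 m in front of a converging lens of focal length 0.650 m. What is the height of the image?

1/d_i = 1/f − 1/d_o = 1/(0.6500) − 1/(4.40) = 1.311, so d_i = 0.7627 m.
m = −d_i/d_o = -0.1733.
|h_i| = |m|·h_o = 0.1733 × 0.032 = 0.00555 m. The image is real, inverted and reduced, on the far side of the lens.

0.00555 m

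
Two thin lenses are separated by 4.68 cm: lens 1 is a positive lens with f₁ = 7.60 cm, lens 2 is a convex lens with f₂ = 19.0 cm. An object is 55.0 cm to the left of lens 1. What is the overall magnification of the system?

Lens 1: 1/d_i1 = 1/(7.60) − 1/(55.0) = 0.1134, so d_i1 = 8.819 cm; m₁ = −d_i1/d_o1 = -0.1603.
d_o2 = 4.68 − (8.819) = -4.139 cm (virtual object).
Lens 2: 1/d_i2 = 1/(19.0) − 1/(-4.139) = 0.2942, so d_i2 = 3.399 cm; m₂ = −d_i2/d_o2 = +0.8211.
m = m₁·m₂ = (-0.1603)(+0.8211) = -0.132.

m = -0.132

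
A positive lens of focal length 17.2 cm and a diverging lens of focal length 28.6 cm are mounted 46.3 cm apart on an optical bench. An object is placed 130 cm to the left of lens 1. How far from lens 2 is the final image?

Lens 1: 1/d_i1 = 1/f₁ − 1/d_o1 = 1/(17.2) − 1/(130) = 0.05045, so d_i1 = 19.82 cm.
The intermediate image is 19.82 cm to the right of lens 1, which is 46.3 − (19.82) = 26.48 cm to the left of lens 2, so d_o2 = +26.48 cm.
Lens 2 is diverging, so f₂ = −28.6 cm.
Lens 2: 1/d_i2 = 1/f₂ − 1/d_o2 = 1/(-28.6) − 1/(26.48) = -0.07273, so d_i2 = -13.7 cm.
The final image is virtual, 13.7 cm to the left of lens 2 (overall magnification ≈ -0.079).

13.7 cm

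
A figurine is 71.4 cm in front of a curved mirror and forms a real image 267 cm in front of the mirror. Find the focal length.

f = 56.3 cm (concave)

Real image ⇒ d_i = +267 cm.
1/f = 1/d_o + 1/d_i = 1/(71.4) + 1/(267) = 0.01775, so f = 56.3 cm.
Since f is positive, the curved mirror is concave.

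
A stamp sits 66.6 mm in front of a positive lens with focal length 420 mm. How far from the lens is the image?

79.2 mm

Thin-lens equation: 1/s_i = 1/f − 1/s_o = 1/(420.0) − 1/(66.6) = 0.002381 − 0.01502 = -0.01263, so s_i = -79.2 mm.
The image is virtual, upright and enlarged, on the same side as the object.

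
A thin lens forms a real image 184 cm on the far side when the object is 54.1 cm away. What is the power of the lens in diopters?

d_i = +184 cm.
1/f = 1/d_o + 1/d_i = 1/(54.1) + 1/(184) = 0.02392 cm⁻¹.
f = 41.81 cm = 0.4181 m, so P = 1/f = +2.39 D.

P = +2.39 D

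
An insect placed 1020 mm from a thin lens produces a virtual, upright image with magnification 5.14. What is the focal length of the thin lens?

f = 1270 mm (converging)

m = −d_i/d_o ⇒ d_i = −m·d_o = −(+5.14)·(1020) = -5243 mm.
1/f = 1/d_o + 1/d_i = 1/(1020) + 1/(-5243) = 0.0007897, so f = 1270 mm.
Since f is positive, the thin lens is converging.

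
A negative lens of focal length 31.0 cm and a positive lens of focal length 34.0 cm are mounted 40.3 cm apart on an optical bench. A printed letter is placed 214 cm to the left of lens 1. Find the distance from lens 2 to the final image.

68.6 cm

Lens 1 is diverging, so f₁ = −31.0 cm.
Lens 1: 1/d_i1 = 1/f₁ − 1/d_o1 = 1/(-31.0) − 1/(214) = -0.03693, so d_i1 = -27.08 cm.
The intermediate image is 27.08 cm to the left of lens 1 (virtual), which is 40.3 − (-27.08) = 67.38 cm to the left of lens 2, so d_o2 = +67.38 cm.
Lens 2: 1/d_i2 = 1/f₂ − 1/d_o2 = 1/(34.0) − 1/(67.38) = 0.01457, so d_i2 = 68.6 cm.
The final image is real, 68.6 cm to the right of lens 2 (overall magnification ≈ -0.13).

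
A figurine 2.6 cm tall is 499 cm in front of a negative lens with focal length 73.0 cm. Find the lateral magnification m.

For a negative lens, f = -73.0 cm.
1/d_i = 1/f − 1/d_o = 1/(-73.00) − 1/(499) = -0.01570, so d_i = -63.68 cm.
m = −d_i/d_o = −(-63.68)/(499) = +0.128.
The image is virtual, upright and reduced, on the same side as the object.

m = +0.128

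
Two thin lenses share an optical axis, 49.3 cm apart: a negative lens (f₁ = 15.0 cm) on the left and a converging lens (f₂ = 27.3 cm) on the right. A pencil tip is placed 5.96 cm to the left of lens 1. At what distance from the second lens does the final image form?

Lens 1 is diverging, so f₁ = −15.0 cm.
Lens 1: 1/d_i1 = 1/f₁ − 1/d_o1 = 1/(-15.0) − 1/(5.96) = -0.2345, so d_i1 = -4.265 cm.
The intermediate image is 4.265 cm to the left of lens 1 (virtual), which is 49.3 − (-4.265) = 53.56 cm to the left of lens 2, so d_o2 = +53.56 cm.
Lens 2: 1/d_i2 = 1/f₂ − 1/d_o2 = 1/(27.3) − 1/(53.56) = 0.01796, so d_i2 = 55.7 cm.
The final image is real, 55.7 cm to the right of lens 2 (overall magnification ≈ -0.74).

55.7 cm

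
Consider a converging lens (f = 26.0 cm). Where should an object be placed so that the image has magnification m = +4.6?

m = −d_i/d_o ⇒ d_i = −m·d_o.
1/f = 1/d_o + 1/d_i = 1/d_o − 1/(m·d_o) = (1 − 1/m)/d_o, so d_o = f(1 − 1/m) = (26.00)(1 − 1/(+4.6)) = 20.3 cm.

20.3 cm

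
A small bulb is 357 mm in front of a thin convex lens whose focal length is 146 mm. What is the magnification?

1/d_i = 1/f − 1/d_o = 1/(146.0) − 1/(357) = 0.004048, so d_i = 247.0 mm.
m = −d_i/d_o = −(247.0)/(357) = -0.692.
The image is real, inverted and reduced, on the far side of the lens.

m = -0.692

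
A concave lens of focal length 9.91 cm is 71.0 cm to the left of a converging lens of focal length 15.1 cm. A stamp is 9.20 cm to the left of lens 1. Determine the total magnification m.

m = -0.129

f₁ = −9.91 cm (diverging).
Lens 1: 1/d_i1 = 1/(-9.91) − 1/(9.20) = -0.2096, so d_i1 = -4.771 cm; m₁ = −d_i1/d_o1 = +0.5186.
d_o2 = 71.0 − (-4.771) = 75.77 cm.
Lens 2: 1/d_i2 = 1/(15.1) − 1/(75.77) = 0.05303, so d_i2 = 18.86 cm; m₂ = −d_i2/d_o2 = -0.2489.
m = m₁·m₂ = (+0.5186)(-0.2489) = -0.129.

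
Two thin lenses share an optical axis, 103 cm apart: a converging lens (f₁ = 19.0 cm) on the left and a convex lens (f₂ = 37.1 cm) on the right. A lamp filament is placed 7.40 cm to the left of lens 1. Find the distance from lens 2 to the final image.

54.7 cm

Lens 1: 1/d_i1 = 1/f₁ − 1/d_o1 = 1/(19.0) − 1/(7.40) = -0.08250, so d_i1 = -12.12 cm.
The intermediate image is 12.12 cm to the left of lens 1 (virtual), which is 103 − (-12.12) = 115.1 cm to the left of lens 2, so d_o2 = +115.1 cm.
Lens 2: 1/d_i2 = 1/f₂ − 1/d_o2 = 1/(37.1) − 1/(115.1) = 0.01827, so d_i2 = 54.7 cm.
The final image is real, 54.7 cm to the right of lens 2 (overall magnification ≈ -0.78).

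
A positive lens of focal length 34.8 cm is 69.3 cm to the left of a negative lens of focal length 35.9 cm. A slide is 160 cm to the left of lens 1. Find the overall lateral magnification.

m = -0.164

Lens 1: 1/d_i1 = 1/(34.8) − 1/(160) = 0.02249, so d_i1 = 44.47 cm; m₁ = −d_i1/d_o1 = -0.2779.
d_o2 = 69.3 − (44.47) = 24.83 cm.
f₂ = −35.9 cm (diverging).
Lens 2: 1/d_i2 = 1/(-35.9) − 1/(24.83) = -0.06813, so d_i2 = -14.68 cm; m₂ = −d_i2/d_o2 = +0.5911.
m = m₁·m₂ = (-0.2779)(+0.5911) = -0.164.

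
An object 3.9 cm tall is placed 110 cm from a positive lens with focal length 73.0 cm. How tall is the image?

1/d_i = 1/f − 1/d_o = 1/(73.00) − 1/(110) = 0.004608, so d_i = 217.0 cm.
m = −d_i/d_o = -1.973.
|h_i| = |m|·h_o = 1.973 × 3.9 = 7.69 cm. The image is real, inverted and enlarged, on the far side of the lens.

7.69 cm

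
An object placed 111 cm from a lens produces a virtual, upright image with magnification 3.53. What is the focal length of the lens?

m = −d_i/d_o ⇒ d_i = −m·d_o = −(+3.53)·(111) = -391.8 cm.
1/f = 1/d_o + 1/d_i = 1/(111) + 1/(-391.8) = 0.006457, so f = 155 cm.
Since f is positive, the lens is converging.

f = 155 cm (converging)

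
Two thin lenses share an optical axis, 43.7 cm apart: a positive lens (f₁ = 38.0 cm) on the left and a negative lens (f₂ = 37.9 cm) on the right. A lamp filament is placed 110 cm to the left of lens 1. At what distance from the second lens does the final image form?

23.1 cm

Lens 1: 1/d_i1 = 1/f₁ − 1/d_o1 = 1/(38.0) − 1/(110) = 0.01722, so d_i1 = 58.06 cm.
The intermediate image is 58.06 cm to the right of lens 1, which lies 14.36 cm to the right of lens 2 — a virtual object — so d_o2 = −14.36 cm.
Lens 2 is diverging, so f₂ = −37.9 cm.
Lens 2: 1/d_i2 = 1/f₂ − 1/d_o2 = 1/(-37.9) − 1/(-14.36) = 0.04325, so d_i2 = 23.1 cm.
The final image is real, 23.1 cm to the right of lens 2 (overall magnification ≈ -0.85).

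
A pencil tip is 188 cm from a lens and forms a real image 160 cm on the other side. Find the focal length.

Real image ⇒ d_i = +160 cm.
1/f = 1/d_o + 1/d_i = 1/(188) + 1/(160) = 0.01157, so f = 86.4 cm.
Since f is positive, the lens is converging.

f = 86.4 cm (converging)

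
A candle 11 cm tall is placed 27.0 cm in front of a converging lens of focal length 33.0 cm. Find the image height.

60.5 cm

1/d_i = 1/f − 1/d_o = 1/(33.00) − 1/(27.0) = -0.006734, so d_i = -148.5 cm.
m = −d_i/d_o = +5.500.
|h_i| = |m|·h_o = 5.500 × 11 = 60.5 cm. The image is virtual, upright and enlarged, on the same side as the object.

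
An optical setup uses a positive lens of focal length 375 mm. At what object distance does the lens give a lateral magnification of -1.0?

m = −d_i/d_o ⇒ d_i = −m·d_o.
1/f = 1/d_o + 1/d_i = 1/d_o − 1/(m·d_o) = (1 − 1/m)/d_o, so d_o = f(1 − 1/m) = (375.0)(1 − 1/(-1.0)) = 750 mm.

750 mm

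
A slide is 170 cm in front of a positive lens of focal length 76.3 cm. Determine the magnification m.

m = -0.814

1/d_i = 1/f − 1/d_o = 1/(76.30) − 1/(170) = 0.007224, so d_i = 138.4 cm.
m = −d_i/d_o = −(138.4)/(170) = -0.814.
The image is real, inverted and reduced, on the far side of the lens.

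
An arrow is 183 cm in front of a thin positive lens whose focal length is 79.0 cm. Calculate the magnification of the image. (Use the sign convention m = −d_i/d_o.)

m = -0.760

1/d_i = 1/f − 1/d_o = 1/(79.00) − 1/(183) = 0.007194, so d_i = 139.0 cm.
m = −d_i/d_o = −(139.0)/(183) = -0.760.
The image is real, inverted and reduced, on the far side of the lens.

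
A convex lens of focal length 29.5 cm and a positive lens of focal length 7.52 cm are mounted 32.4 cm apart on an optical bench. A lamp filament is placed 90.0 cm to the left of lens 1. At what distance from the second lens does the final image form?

Lens 1: 1/d_i1 = 1/f₁ − 1/d_o1 = 1/(29.5) − 1/(90.0) = 0.02279, so d_i1 = 43.88 cm.
The intermediate image is 43.88 cm to the right of lens 1, which lies 11.48 cm to the right of lens 2 — a virtual object — so d_o2 = −11.48 cm.
Lens 2: 1/d_i2 = 1/f₂ − 1/d_o2 = 1/(7.52) − 1/(-11.48) = 0.2201, so d_i2 = 4.54 cm.
The final image is real, 4.54 cm to the right of lens 2 (overall magnification ≈ -0.19).

4.54 cm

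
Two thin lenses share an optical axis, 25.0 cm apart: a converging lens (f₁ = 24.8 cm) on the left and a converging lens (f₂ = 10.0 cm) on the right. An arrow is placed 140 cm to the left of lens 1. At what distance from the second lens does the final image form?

3.39 cm

Lens 1: 1/d_i1 = 1/f₁ − 1/d_o1 = 1/(24.8) − 1/(140) = 0.03318, so d_i1 = 30.14 cm.
The intermediate image is 30.14 cm to the right of lens 1, which lies 5.140 cm to the right of lens 2 — a virtual object — so d_o2 = −5.140 cm.
Lens 2: 1/d_i2 = 1/f₂ − 1/d_o2 = 1/(10.0) − 1/(-5.140) = 0.2946, so d_i2 = 3.39 cm.
The final image is real, 3.39 cm to the right of lens 2 (overall magnification ≈ -0.14).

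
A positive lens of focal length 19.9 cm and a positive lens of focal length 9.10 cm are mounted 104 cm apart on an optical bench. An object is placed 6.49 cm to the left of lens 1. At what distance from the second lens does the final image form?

Lens 1: 1/d_i1 = 1/f₁ − 1/d_o1 = 1/(19.9) − 1/(6.49) = -0.1038, so d_i1 = -9.631 cm.
The intermediate image is 9.631 cm to the left of lens 1 (virtual), which is 104 − (-9.631) = 113.6 cm to the left of lens 2, so d_o2 = +113.6 cm.
Lens 2: 1/d_i2 = 1/f₂ − 1/d_o2 = 1/(9.10) − 1/(113.6) = 0.1011, so d_i2 = 9.89 cm.
The final image is real, 9.89 cm to the right of lens 2 (overall magnification ≈ -0.13).

9.89 cm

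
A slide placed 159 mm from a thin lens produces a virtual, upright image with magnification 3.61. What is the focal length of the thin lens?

m = −d_i/d_o ⇒ d_i = −m·d_o = −(+3.61)·(159) = -574.0 mm.
1/f = 1/d_o + 1/d_i = 1/(159) + 1/(-574.0) = 0.004547, so f = 220 mm.
Since f is positive, the thin lens is converging.

f = 220 mm (converging)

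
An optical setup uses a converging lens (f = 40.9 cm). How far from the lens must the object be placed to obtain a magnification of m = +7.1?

35.1 cm

m = −d_i/d_o ⇒ d_i = −m·d_o.
1/f = 1/d_o + 1/d_i = 1/d_o − 1/(m·d_o) = (1 − 1/m)/d_o, so d_o = f(1 − 1/m) = (40.90)(1 − 1/(+7.1)) = 35.1 cm.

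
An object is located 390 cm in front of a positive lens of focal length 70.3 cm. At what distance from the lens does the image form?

Lens equation: 1/q = 1/f − 1/p = 1/(70.30) − 1/(390) = 0.01422 − 0.002564 = 0.01166, so q = 85.8 cm.
The image is real, inverted and reduced, on the far side of the lens.

85.8 cm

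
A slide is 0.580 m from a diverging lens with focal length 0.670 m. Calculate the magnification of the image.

m = +0.536

For a diverging lens, f = -0.670 m.
1/d_i = 1/f − 1/d_o = 1/(-0.6700) − 1/(0.580) = -3.217, so d_i = -0.3109 m.
m = −d_i/d_o = −(-0.3109)/(0.580) = +0.536.
The image is virtual, upright and reduced, on the same side as the object.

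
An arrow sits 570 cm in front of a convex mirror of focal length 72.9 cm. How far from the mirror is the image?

For a convex mirror, f = -72.9 cm.
Mirror equation: 1/s_i = 1/f − 1/s_o = 1/(-72.90) − 1/(570) = -0.01372 − 0.001754 = -0.01547, so s_i = -64.6 cm.
The image is virtual, upright and reduced, behind the mirror.

64.6 cm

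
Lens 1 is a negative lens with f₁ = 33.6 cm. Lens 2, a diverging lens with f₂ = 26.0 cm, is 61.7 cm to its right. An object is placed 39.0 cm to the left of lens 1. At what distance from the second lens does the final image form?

Lens 1 is diverging, so f₁ = −33.6 cm.
Lens 1: 1/d_i1 = 1/f₁ − 1/d_o1 = 1/(-33.6) − 1/(39.0) = -0.05540, so d_i1 = -18.05 cm.
The intermediate image is 18.05 cm to the left of lens 1 (virtual), which is 61.7 − (-18.05) = 79.75 cm to the left of lens 2, so d_o2 = +79.75 cm.
Lens 2 is diverging, so f₂ = −26.0 cm.
Lens 2: 1/d_i2 = 1/f₂ − 1/d_o2 = 1/(-26.0) − 1/(79.75) = -0.05100, so d_i2 = -19.6 cm.
The final image is virtual, 19.6 cm to the left of lens 2 (overall magnification ≈ 0.11).

19.6 cm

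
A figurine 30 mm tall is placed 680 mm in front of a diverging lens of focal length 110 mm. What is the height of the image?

For a diverging lens, f = -110 mm.
1/d_i = 1/f − 1/d_o = 1/(-110.0) − 1/(680) = -0.01056, so d_i = -94.68 mm.
m = −d_i/d_o = +0.1392.
|h_i| = |m|·h_o = 0.1392 × 30 = 4.18 mm. The image is virtual, upright and reduced, on the same side as the object.

4.18 mm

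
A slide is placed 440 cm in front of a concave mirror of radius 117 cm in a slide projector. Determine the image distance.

67.5 cm

f = R/2 = 117/2 = 58.50 cm.
Mirror equation: 1/s_i = 1/f − 1/s_o = 1/(58.50) − 1/(440) = 0.01709 − 0.002273 = 0.01482, so s_i = 67.5 cm.
The image is real, inverted and reduced, in front of the mirror.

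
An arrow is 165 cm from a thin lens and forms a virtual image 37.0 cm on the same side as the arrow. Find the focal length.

Virtual image ⇒ d_i = −37.0 cm.
1/f = 1/d_o + 1/d_i = 1/(165) + 1/(-37.0) = -0.02097, so f = -47.7 cm.
Since f is negative, the thin lens is diverging.

f = -47.7 cm (diverging)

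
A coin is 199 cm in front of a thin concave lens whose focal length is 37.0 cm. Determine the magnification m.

m = +0.157

For a concave lens, f = -37.0 cm.
1/d_i = 1/f − 1/d_o = 1/(-37.00) − 1/(199) = -0.03205, so d_i = -31.20 cm.
m = −d_i/d_o = −(-31.20)/(199) = +0.157.
The image is virtual, upright and reduced, on the same side as the object.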